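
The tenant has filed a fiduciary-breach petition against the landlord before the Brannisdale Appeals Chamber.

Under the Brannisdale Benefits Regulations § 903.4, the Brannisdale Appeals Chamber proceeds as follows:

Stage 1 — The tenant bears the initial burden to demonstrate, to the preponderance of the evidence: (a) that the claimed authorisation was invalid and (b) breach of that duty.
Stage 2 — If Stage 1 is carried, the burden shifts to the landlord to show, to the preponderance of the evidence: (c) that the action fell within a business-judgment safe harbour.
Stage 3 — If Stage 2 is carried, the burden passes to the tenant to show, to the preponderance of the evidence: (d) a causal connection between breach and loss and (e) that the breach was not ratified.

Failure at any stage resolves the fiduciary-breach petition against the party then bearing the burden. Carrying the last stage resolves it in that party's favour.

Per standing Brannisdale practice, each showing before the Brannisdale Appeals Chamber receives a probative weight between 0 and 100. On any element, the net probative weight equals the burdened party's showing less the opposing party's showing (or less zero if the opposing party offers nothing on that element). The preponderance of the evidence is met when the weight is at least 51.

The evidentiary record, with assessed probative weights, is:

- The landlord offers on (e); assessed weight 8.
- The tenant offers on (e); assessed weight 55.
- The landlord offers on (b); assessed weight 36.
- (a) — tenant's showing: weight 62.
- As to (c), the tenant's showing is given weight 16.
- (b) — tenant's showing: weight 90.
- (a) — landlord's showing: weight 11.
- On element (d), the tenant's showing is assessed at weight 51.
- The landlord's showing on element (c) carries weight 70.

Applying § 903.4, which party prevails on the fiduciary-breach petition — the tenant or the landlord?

At Stage 1 the tenant must meet the preponderance of the evidence (weight is at least 51): on (a) the weight is 62 less the opposing 11 gives net 51, ≥ 51, so (a) meets the standard; on (b) the weight is 90 less the opposing 36 gives net 54, which does reach 51, so (b) meets the standard.
  All elements met. The burden passes to the landlord.
At Stage 2 the landlord must meet the preponderance of the evidence (weight is at least 51): on (c) the weight is 70 less the opposing 16 gives net 54, which does reach 51, so (c) meets the standard.
  The landlord carries Stage 2; the tenant now bears the burden.
At Stage 3 the tenant must meet the preponderance of the evidence (weight is at least 51): on (d) the weight is 51, ≥ 51, so (d) meets the standard; on (e) the weight is 55 less the opposing 8 gives net 47, < 51, so (e) does not meet the standard.
  The tenant does not carry Stage 3.
The landlord prevails.

landlord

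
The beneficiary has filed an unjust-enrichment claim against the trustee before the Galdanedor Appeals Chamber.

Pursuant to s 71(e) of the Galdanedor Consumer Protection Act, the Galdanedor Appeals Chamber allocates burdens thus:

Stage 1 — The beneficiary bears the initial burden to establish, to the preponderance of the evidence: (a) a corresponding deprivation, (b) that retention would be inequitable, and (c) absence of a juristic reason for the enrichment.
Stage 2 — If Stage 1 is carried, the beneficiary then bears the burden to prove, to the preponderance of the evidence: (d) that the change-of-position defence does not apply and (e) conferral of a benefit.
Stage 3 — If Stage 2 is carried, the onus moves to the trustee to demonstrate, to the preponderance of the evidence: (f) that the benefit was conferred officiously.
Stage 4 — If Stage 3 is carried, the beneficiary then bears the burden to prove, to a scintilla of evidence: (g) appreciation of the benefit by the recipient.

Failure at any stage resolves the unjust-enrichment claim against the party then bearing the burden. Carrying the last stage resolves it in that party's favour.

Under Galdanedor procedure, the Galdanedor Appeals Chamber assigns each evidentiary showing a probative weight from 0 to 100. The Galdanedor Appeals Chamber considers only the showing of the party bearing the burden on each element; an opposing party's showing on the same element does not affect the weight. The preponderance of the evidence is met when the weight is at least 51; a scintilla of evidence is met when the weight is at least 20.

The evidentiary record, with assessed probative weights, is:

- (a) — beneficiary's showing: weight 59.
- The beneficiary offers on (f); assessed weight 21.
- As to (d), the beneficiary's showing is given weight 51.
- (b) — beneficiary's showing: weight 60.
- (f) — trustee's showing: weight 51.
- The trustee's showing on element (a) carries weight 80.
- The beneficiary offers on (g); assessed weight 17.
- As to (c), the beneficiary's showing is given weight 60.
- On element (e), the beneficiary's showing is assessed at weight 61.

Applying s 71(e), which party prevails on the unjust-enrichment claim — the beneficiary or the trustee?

trustee

Stage 1 (beneficiary, the preponderance of the evidence, weight is at least 51): (a) 59 (trustee's 80 disregarded) ≥ 51 — meets; (b) 60 ≥ 51 — meets; (c) 60 ≥ 51 — meets.
  Stage 1 carried; the burden remains with the beneficiary.
Stage 2 (beneficiary, the preponderance of the evidence, weight is at least 51): (d) 51 ≥ 51 — meets; (e) 61 ≥ 51 — meets.
  Stage 2 carried; the burden shifts to the trustee.
Stage 3 (trustee, the preponderance of the evidence, weight is at least 51): (f) 51 (beneficiary's 21 disregarded) ≥ 51 — meets.
  All elements met. The burden passes to the beneficiary.
Stage 4 (beneficiary, a scintilla of evidence, weight is at least 20): (g) 17 < 20 — fails.
  Stage 4 not carried; the beneficiary fails its burden.
The analysis ends at Stage 4; the trustee prevails.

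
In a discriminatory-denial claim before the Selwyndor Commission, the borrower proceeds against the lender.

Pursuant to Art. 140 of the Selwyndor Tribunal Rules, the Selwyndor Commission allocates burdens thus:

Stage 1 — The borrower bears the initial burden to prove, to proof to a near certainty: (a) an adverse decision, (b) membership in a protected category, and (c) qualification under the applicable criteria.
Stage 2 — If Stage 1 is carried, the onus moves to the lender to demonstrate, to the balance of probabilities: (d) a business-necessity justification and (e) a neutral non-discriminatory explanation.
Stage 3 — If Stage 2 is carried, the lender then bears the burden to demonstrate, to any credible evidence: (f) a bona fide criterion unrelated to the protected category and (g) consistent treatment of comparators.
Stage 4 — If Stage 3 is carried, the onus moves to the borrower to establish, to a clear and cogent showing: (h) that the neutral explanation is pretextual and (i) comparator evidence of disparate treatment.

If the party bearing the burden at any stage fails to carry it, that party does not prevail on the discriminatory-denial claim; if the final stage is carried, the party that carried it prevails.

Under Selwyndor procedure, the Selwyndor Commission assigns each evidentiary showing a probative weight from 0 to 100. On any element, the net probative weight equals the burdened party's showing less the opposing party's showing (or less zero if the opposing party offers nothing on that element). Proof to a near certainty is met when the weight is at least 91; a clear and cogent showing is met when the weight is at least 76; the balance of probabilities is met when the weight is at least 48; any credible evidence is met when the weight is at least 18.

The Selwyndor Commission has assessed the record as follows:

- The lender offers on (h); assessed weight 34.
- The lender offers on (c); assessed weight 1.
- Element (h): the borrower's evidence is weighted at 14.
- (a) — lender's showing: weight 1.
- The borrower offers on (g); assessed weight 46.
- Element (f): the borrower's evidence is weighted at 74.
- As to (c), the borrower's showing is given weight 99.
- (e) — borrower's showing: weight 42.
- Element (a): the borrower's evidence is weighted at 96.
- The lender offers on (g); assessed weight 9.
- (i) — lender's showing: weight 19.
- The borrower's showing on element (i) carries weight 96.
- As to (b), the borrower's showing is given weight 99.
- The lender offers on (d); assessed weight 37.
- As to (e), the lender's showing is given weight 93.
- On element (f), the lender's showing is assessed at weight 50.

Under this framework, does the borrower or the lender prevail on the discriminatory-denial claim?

borrower

At Stage 1 the borrower must meet proof to a near certainty (weight is at least 91): on (a) the weight is 96 less the opposing 1 gives net 95, which does reach 91, so (a) meets the standard; on (b) the weight is 99, ≥ 91, so (b) meets the standard; on (c) the weight is 99 less the opposing 1 gives net 98, ≥ 91, so (c) meets the standard.
  Stage 1 is satisfied; the onus moves to the lender.
At Stage 2 the lender must meet the balance of probabilities (weight is at least 48): on (d) the weight is 37, which does not reach 48, so (d) does not meet the standard; on (e) the weight is 93 less the opposing 42 gives net 51, which does reach 48, so (e) meets the standard.
  The lender does not carry Stage 2.
The analysis ends at Stage 2; the borrower prevails.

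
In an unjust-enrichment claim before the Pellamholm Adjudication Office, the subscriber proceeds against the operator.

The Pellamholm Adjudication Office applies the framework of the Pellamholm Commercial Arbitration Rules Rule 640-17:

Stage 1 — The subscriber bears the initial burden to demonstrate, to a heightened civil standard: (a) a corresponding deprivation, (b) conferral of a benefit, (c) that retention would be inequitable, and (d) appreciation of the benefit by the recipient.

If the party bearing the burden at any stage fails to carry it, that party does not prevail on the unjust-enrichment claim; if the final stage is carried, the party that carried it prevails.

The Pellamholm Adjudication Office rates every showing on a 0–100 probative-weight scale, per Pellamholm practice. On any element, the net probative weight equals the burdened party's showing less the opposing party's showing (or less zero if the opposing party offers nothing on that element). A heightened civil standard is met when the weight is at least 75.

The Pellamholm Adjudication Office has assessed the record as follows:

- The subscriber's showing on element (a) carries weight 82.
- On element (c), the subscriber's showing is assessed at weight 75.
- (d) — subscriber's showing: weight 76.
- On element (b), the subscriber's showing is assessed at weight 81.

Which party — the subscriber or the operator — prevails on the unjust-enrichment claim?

subscriber

At Stage 1 the subscriber must meet a heightened civil standard (weight is at least 75): on (a) the weight is 82, which does reach 75, so (a) meets the standard; on (b) the weight is 81, which does reach 75, so (b) meets the standard; on (c) the weight is 75, ≥ 75, so (c) meets the standard; on (d) the weight is 76, which does reach 75, so (d) meets the standard.
  The subscriber carries the last stage.
All stages carried — the subscriber prevails.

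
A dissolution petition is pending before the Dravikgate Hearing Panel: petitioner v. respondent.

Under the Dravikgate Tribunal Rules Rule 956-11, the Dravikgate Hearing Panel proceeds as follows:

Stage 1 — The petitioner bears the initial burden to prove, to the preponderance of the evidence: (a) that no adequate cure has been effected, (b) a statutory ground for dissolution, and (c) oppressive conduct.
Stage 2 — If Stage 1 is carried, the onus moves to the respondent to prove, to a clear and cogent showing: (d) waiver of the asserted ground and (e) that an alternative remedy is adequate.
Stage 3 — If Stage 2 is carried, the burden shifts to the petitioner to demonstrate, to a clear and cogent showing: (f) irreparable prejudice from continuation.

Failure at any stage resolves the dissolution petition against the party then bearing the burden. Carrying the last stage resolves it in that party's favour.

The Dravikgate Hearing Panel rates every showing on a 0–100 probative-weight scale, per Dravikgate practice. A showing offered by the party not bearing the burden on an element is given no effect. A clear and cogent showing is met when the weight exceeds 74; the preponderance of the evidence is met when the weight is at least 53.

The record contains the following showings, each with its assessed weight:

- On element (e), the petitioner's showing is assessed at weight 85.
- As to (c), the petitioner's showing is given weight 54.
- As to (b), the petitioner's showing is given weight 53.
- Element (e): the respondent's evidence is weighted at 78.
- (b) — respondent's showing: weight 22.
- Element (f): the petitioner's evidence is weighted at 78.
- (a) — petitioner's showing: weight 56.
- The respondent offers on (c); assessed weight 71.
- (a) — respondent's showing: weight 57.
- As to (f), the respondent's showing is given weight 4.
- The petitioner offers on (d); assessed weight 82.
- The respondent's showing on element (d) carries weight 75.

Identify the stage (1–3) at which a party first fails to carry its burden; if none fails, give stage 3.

stage 3

Stage 1 (petitioner, the preponderance of the evidence, weight is at least 53): (a) 56 (respondent's 57 disregarded) ≥ 53 — meets; (b) 53 (respondent's 22 disregarded) ≥ 53 — meets; (c) 54 (respondent's 71 disregarded) ≥ 53 — meets.
  All elements met. The burden passes to the respondent.
Stage 2 (respondent, a clear and cogent showing, weight exceeds 74): (d) 75 (petitioner's 82 disregarded) > 74 — meets; (e) 78 (petitioner's 85 disregarded) > 74 — meets.
  Stage 2 is satisfied; the onus moves to the petitioner.
Stage 3 (petitioner, a clear and cogent showing, weight exceeds 74): (f) 78 (respondent's 4 disregarded) > 74 — meets.
  All elements met at the final stage.
Every stage carried; the petitioner prevails.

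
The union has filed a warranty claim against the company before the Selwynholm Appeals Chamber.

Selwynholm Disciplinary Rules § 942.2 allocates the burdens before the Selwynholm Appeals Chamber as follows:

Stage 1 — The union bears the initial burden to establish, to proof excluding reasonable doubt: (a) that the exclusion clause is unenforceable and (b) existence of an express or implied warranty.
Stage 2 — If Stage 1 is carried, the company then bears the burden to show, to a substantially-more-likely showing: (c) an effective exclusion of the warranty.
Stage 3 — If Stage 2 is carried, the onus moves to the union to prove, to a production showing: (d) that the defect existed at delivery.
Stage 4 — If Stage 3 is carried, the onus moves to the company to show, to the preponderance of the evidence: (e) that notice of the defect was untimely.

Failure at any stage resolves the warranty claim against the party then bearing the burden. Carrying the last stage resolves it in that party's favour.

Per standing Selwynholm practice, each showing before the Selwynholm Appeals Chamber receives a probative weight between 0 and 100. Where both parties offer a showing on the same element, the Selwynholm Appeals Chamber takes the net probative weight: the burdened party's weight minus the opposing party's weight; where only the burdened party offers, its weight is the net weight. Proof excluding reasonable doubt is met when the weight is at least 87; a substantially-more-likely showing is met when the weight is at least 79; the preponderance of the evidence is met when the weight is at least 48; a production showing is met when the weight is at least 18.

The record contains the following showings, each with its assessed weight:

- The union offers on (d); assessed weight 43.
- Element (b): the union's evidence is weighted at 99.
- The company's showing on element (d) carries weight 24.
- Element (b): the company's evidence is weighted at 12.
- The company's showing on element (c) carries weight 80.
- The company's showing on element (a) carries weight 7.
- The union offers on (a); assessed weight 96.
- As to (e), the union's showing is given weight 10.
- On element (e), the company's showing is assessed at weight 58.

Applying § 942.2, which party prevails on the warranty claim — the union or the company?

Stage 1 — burden on union; standard: proof excluding reasonable doubt (weight is at least 87).
    (a): 96 − 7 = 89 ≥ 87 [met]
    (b): 99 − 12 = 87 ≥ 87 [met]
  The union carries Stage 1; the company now bears the burden.
Stage 2 — burden on company; standard: a substantially-more-likely showing (weight is at least 79).
    (c): 80 ≥ 79 [met]
  Stage 2 carried; the burden shifts to the union.
Stage 3 — burden on union; standard: a production showing (weight is at least 18).
    (d): 43 − 24 = 19 ≥ 18 [met]
  Stage 3 carried; the burden shifts to the company.
Stage 4 — burden on company; standard: the preponderance of the evidence (weight is at least 48).
    (e): 58 − 10 = 48 ≥ 48 [met]
  All elements met at the final stage.
With every stage satisfied, the company prevails.

company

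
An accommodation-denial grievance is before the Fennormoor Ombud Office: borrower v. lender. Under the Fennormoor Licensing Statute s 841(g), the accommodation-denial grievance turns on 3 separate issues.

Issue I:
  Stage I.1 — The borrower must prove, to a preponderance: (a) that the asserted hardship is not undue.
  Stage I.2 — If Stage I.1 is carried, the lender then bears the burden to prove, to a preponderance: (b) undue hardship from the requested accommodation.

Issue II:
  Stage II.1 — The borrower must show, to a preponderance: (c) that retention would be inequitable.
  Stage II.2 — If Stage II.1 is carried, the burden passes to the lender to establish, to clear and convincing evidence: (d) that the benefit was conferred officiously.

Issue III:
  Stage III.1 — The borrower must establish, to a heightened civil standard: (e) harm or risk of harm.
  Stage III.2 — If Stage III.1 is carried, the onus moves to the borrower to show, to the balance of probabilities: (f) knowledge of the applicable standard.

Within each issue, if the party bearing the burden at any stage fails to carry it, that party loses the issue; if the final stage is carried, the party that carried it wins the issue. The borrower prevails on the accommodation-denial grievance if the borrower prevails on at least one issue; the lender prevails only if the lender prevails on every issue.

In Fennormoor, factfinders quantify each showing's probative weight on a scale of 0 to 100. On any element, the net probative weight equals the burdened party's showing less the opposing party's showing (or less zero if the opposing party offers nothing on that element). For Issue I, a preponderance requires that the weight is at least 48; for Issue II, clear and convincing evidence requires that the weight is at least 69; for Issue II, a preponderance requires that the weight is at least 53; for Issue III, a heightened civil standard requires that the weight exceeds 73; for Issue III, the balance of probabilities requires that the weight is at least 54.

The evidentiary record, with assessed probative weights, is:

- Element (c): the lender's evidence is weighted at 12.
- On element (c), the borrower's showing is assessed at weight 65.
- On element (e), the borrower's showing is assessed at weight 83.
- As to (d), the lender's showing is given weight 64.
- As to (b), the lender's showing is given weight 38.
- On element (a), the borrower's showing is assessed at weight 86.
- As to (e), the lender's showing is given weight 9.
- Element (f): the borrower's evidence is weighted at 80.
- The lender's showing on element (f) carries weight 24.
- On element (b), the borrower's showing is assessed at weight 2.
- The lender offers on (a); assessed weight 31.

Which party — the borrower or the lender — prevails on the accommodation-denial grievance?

borrower

— Issue I —
Stage I.1 (borrower, a preponderance, weight is at least 48): (a) net 86−31=55 ≥ 48 — meets.
  Stage I.1 is satisfied; the onus moves to the lender.
Stage I.2 (lender, a preponderance, weight is at least 48): (b) net 38−2=36 < 48 — fails.
  Not every element is met, so the lender fails to carry Stage I.2.
The borrower prevails on this issue.
— Issue II —
Stage II.1 — burden on borrower; standard: a preponderance (weight is at least 53).
    (c): 65 − 12 = 53 ≥ 53 [met]
  All elements met. The burden passes to the lender.
Stage II.2 — burden on lender; standard: clear and convincing evidence (weight is at least 69).
    (d): 64 < 69 [not met]
  The lender does not carry Stage II.2.
The borrower prevails on this issue.
— Issue III —
At Stage III.1 the borrower must meet a heightened civil standard (weight exceeds 73): on (e) the weight is 83 less the opposing 9 gives net 74, > 73, so (e) meets the standard.
  Stage III.1 is satisfied; the borrower continues to bear the burden.
At Stage III.2 the borrower must meet the balance of probabilities (weight is at least 54): on (f) the weight is 80 less the opposing 24 gives net 56, which does reach 54, so (f) meets the standard.
  All elements met at the final stage.
All stages carried — the borrower prevails on this issue.
Per-issue: Issue I → borrower; Issue II → borrower; Issue III → borrower. The borrower must prevail on at least one issue; overall, the borrower prevails.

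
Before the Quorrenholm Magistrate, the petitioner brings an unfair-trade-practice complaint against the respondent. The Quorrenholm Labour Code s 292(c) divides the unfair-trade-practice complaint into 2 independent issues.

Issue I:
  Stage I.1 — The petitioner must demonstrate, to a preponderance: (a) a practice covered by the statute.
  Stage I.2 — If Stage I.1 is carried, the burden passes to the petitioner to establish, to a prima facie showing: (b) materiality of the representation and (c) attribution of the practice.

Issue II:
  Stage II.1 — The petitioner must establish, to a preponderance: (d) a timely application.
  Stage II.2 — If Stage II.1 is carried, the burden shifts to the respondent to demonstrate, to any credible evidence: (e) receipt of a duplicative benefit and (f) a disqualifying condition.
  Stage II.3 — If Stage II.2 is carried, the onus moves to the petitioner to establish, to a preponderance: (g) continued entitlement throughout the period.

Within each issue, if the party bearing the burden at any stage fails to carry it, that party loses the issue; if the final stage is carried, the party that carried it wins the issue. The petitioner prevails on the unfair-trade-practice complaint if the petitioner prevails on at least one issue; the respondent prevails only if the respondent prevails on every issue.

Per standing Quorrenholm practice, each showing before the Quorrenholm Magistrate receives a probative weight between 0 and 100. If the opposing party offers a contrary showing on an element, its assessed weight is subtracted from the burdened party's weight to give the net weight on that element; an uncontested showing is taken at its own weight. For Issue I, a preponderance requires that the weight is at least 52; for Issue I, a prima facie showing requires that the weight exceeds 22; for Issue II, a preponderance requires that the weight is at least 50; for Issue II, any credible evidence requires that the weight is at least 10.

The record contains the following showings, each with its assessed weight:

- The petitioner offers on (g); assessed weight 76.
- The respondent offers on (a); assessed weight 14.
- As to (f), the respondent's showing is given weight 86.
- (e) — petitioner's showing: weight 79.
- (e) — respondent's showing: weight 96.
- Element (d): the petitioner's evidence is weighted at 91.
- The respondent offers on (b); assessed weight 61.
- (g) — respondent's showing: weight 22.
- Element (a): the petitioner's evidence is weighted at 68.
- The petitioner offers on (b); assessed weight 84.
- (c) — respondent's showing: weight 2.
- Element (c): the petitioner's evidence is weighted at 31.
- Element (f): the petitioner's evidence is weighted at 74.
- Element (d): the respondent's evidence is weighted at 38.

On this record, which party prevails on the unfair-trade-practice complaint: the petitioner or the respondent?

petitioner

— Issue I —
Stage I.1 (petitioner, a preponderance, weight is at least 52): (a) net 68−14=54 ≥ 52 — meets.
  Stage I.1 is satisfied; the petitioner continues to bear the burden.
Stage I.2 (petitioner, a prima facie showing, weight exceeds 22): (b) net 84−61=23 > 22 — meets; (c) net 31−2=29 > 22 — meets.
  Stage I.2 carried; the final stage is satisfied.
With every stage satisfied, the petitioner prevails on this issue.
— Issue II —
At Stage II.1 the petitioner must meet a preponderance (weight is at least 50): on (d) the weight is 91 less the opposing 38 gives net 53, which does reach 50, so (d) meets the standard.
  Stage II.1 carried; the burden shifts to the respondent.
At Stage II.2 the respondent must meet any credible evidence (weight is at least 10): on (e) the weight is 96 less the opposing 79 gives net 17, which does reach 10, so (e) meets the standard; on (f) the weight is 86 less the opposing 74 gives net 12, which does reach 10, so (f) meets the standard.
  The respondent carries Stage II.2; the petitioner now bears the burden.
At Stage II.3 the petitioner must meet a preponderance (weight is at least 50): on (g) the weight is 76 less the opposing 22 gives net 54, ≥ 50, so (g) meets the standard.
  Stage II.3 carried; the final stage is satisfied.
All stages carried — the petitioner prevails on this issue.
Per-issue: Issue I → petitioner; Issue II → petitioner. The petitioner must prevail on at least one issue; overall, the petitioner prevails.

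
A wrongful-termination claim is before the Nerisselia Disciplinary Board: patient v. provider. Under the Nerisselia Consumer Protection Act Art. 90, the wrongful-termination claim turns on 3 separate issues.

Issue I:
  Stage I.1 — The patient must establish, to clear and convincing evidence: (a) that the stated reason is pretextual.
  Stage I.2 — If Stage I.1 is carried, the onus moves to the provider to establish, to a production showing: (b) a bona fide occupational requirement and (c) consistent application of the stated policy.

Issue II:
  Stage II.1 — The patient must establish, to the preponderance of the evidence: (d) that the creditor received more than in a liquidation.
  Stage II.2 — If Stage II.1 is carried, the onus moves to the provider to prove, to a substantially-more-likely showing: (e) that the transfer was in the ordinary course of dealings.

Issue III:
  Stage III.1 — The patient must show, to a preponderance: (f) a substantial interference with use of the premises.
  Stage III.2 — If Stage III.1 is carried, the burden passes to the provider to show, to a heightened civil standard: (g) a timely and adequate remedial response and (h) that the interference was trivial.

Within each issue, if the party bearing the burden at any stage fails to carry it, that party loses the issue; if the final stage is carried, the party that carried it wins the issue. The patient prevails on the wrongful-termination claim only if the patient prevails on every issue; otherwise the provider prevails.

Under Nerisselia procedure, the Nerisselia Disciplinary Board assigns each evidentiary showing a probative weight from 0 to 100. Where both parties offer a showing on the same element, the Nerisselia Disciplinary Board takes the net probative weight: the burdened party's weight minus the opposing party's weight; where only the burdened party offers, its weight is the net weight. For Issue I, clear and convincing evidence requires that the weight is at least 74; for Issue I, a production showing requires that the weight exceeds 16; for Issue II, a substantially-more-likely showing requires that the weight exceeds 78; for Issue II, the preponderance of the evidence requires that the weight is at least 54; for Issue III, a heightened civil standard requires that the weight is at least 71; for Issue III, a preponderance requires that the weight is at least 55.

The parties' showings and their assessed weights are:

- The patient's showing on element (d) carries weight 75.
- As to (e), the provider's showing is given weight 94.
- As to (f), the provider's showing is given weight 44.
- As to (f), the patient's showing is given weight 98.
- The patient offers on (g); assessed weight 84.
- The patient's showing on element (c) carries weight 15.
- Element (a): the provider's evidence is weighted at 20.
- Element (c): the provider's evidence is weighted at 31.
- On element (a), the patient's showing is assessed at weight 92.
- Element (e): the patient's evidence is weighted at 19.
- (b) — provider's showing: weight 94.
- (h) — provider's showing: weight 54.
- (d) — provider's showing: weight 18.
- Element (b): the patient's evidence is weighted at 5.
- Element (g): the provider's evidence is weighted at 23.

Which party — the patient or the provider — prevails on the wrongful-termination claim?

— Issue I —
Stage I.1 (patient, clear and convincing evidence, weight is at least 74): (a) net 92−20=72 < 74 — fails.
  Stage I.1 not carried; the patient fails its burden.
So the provider prevails on this issue.
— Issue II —
Stage II.1 (patient, the preponderance of the evidence, weight is at least 54): (d) net 75−18=57 ≥ 54 — meets.
  Stage II.1 carried; the burden shifts to the provider.
Stage II.2 (provider, a substantially-more-likely showing, weight exceeds 78): (e) net 94−19=75 ≤ 78 — fails.
  Stage II.2 not carried; the provider fails its burden.
The patient prevails on this issue.
— Issue III —
Stage III.1 — burden on patient; standard: a preponderance (weight is at least 55).
    (f): 98 − 44 = 54 < 55 [not met]
  Not every element is met, so the patient fails to carry Stage III.1.
The analysis ends at Stage III.1; the provider prevails on this issue.
Per-issue: Issue I → provider; Issue II → patient; Issue III → provider. The patient must prevail on every issue; overall, the provider prevails.

provider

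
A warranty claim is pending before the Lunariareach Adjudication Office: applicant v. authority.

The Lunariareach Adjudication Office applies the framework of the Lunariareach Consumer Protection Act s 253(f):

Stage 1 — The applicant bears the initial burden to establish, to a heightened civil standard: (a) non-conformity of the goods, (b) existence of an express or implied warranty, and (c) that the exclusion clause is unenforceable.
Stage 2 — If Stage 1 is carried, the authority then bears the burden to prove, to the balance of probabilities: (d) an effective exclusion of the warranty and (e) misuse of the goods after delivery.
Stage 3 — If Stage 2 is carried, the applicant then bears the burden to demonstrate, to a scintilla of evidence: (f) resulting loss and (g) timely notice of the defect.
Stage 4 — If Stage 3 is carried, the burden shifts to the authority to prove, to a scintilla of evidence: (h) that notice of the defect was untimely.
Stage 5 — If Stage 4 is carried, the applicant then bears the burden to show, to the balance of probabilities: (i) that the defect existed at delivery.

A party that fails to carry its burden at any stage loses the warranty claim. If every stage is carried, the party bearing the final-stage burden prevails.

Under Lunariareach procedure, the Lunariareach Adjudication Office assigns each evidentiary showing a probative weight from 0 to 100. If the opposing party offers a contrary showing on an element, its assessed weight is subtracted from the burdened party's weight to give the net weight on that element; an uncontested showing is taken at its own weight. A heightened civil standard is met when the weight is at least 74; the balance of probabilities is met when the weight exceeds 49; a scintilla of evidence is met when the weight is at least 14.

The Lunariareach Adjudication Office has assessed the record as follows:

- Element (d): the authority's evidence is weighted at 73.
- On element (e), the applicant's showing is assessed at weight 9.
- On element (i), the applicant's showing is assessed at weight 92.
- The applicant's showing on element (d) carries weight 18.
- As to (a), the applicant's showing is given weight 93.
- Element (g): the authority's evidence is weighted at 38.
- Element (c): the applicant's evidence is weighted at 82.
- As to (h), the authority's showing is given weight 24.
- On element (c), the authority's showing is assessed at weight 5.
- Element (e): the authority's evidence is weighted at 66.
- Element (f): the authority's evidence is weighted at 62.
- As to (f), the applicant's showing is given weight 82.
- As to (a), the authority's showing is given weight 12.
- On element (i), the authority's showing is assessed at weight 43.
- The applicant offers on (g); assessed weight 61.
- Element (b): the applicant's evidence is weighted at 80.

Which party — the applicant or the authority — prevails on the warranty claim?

Stage 1 (applicant, a heightened civil standard, weight is at least 74): (a) net 93−12=81 ≥ 74 — meets; (b) 80 ≥ 74 — meets; (c) net 82−5=77 ≥ 74 — meets.
  Stage 1 is satisfied; the onus moves to the authority.
Stage 2 (authority, the balance of probabilities, weight exceeds 49): (d) net 73−18=55 > 49 — meets; (e) net 66−9=57 > 49 — meets.
  The authority carries Stage 2; the applicant now bears the burden.
Stage 3 (applicant, a scintilla of evidence, weight is at least 14): (f) net 82−62=20 ≥ 14 — meets; (g) net 61−38=23 ≥ 14 — meets.
  Stage 3 carried; the burden shifts to the authority.
Stage 4 (authority, a scintilla of evidence, weight is at least 14): (h) 24 ≥ 14 — meets.
  The authority carries Stage 4; the applicant now bears the burden.
Stage 5 (applicant, the balance of probabilities, weight exceeds 49): (i) net 92−43=49 ≤ 49 — fails.
  Not every element is met, so the applicant fails to carry Stage 5.
The analysis ends at Stage 5; the authority prevails.

authority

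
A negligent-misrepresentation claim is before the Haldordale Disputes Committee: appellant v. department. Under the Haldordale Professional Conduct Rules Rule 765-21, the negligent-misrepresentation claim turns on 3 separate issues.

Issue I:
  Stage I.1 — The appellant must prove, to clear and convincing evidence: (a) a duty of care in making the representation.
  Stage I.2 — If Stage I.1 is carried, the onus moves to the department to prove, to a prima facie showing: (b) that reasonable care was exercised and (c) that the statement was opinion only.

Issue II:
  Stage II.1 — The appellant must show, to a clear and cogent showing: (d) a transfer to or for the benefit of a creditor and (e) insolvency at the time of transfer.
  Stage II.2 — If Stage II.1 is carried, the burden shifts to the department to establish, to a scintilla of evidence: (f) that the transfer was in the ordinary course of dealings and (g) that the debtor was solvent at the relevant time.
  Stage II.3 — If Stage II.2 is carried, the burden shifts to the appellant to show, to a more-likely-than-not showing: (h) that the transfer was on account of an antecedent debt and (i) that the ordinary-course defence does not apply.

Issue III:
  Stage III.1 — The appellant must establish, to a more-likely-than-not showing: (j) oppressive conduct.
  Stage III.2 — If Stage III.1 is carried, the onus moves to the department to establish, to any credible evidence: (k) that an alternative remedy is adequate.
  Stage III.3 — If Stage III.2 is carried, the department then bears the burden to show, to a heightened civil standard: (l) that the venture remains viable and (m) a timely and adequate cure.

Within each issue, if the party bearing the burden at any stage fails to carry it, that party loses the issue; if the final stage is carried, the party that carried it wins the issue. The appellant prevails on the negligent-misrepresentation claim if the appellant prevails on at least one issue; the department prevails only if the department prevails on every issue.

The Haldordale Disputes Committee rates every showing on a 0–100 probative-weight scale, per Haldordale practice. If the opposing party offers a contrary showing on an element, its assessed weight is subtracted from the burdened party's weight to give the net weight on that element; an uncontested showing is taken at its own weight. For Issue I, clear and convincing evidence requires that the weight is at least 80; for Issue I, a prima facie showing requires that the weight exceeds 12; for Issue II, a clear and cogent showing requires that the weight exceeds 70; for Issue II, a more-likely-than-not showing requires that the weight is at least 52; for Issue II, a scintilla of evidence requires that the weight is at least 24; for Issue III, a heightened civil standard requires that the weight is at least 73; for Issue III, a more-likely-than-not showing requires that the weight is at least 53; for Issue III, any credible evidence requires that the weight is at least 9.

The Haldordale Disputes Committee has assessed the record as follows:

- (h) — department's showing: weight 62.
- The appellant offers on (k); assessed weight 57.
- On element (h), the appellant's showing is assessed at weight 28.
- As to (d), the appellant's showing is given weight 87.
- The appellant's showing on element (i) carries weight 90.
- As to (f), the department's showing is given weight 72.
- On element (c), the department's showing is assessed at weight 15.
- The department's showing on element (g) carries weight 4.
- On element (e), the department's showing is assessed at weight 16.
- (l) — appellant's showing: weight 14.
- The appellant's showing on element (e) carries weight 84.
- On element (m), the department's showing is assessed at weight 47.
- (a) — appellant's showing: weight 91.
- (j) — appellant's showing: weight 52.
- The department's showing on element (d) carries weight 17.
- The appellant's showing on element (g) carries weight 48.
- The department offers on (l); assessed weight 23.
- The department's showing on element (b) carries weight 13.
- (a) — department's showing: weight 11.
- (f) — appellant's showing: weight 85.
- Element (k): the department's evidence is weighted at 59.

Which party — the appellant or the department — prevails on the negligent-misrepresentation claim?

— Issue I —
Stage I.1 — burden on appellant; standard: clear and convincing evidence (weight is at least 80).
    (a): 91 − 11 = 80 ≥ 80 [met]
  The appellant carries Stage I.1; the department now bears the burden.
Stage I.2 — burden on department; standard: a prima facie showing (weight exceeds 12).
    (b): 13 > 12 [met]
    (c): 15 > 12 [met]
  Stage I.2 carried; the final stage is satisfied.
All stages carried — the department prevails on this issue.
— Issue II —
Stage II.1 (appellant, a clear and cogent showing, weight exceeds 70): (d) net 87−17=70 ≤ 70 — fails; (e) net 84−16=68 ≤ 70 — fails.
  The appellant does not carry Stage II.1.
The analysis ends at Stage II.1; the department prevails on this issue.
— Issue III —
At Stage III.1 the appellant must meet a more-likely-than-not showing (weight is at least 53): on (j) the weight is 52, which does not reach 53, so (j) does not meet the standard.
  The appellant does not carry Stage III.1.
The department prevails on this issue.
Per-issue: Issue I → department; Issue II → department; Issue III → department. The appellant must prevail on at least one issue; overall, the department prevails.

department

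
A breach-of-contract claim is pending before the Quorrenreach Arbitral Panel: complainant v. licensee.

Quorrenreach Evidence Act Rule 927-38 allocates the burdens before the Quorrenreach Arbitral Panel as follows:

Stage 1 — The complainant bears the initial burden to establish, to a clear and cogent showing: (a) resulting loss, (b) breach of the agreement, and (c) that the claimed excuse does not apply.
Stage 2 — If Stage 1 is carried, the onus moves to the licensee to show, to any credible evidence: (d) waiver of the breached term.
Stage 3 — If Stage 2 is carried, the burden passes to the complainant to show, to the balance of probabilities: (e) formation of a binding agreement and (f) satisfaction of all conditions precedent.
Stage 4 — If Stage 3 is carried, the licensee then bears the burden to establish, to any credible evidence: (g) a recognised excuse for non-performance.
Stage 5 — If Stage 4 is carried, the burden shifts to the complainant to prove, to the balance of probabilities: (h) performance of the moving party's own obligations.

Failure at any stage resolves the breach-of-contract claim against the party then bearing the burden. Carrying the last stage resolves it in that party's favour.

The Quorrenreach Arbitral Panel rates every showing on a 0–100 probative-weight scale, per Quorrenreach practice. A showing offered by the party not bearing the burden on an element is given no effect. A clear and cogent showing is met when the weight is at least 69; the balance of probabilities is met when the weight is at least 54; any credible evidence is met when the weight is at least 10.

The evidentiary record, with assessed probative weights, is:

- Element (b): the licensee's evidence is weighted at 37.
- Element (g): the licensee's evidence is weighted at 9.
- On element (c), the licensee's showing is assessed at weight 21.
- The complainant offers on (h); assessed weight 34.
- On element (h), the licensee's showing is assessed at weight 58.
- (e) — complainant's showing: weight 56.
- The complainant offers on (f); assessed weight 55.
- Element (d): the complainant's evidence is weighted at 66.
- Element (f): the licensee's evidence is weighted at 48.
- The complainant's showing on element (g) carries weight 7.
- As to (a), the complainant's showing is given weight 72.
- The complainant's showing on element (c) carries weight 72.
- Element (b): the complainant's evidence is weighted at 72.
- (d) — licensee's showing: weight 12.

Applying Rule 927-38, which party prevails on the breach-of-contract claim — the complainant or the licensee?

Stage 1 — burden on complainant; standard: a clear and cogent showing (weight is at least 69).
    (a): 72 ≥ 69 [met]
    (b): 72 (licensee's 37 disregarded) ≥ 69 [met]
    (c): 72 (licensee's 21 disregarded) ≥ 69 [met]
  The complainant carries Stage 1; the licensee now bears the burden.
Stage 2 — burden on licensee; standard: any credible evidence (weight is at least 10).
    (d): 12 (complainant's 66 disregarded) ≥ 10 [met]
  All elements met. The burden passes to the complainant.
Stage 3 — burden on complainant; standard: the balance of probabilities (weight is at least 54).
    (e): 56 ≥ 54 [met]
    (f): 55 (licensee's 48 disregarded) ≥ 54 [met]
  The complainant carries Stage 3; the licensee now bears the burden.
Stage 4 — burden on licensee; standard: any credible evidence (weight is at least 10).
    (g): 9 (complainant's 7 disregarded) < 10 [not met]
  Stage 4 not carried; the licensee fails its burden.
The complainant prevails.

complainant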